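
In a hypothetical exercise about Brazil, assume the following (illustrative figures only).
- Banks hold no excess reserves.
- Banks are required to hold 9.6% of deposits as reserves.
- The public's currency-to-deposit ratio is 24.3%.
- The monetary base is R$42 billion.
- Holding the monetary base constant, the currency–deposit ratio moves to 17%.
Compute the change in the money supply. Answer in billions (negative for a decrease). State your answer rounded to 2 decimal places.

Initially m₁ = (1 + 0.243) / (0.096 + 0.243) ≈ 3.66667, so M₁ = 3.66667 × 42 ≈ 154.0001 billion.
After the change m₂ = (1 + 0.17) / (0.096 + 0.17) ≈ 4.39850, so M₂ = 4.39850 × 42 = 184.737 billion.
ΔM = M₂ − M₁ = 184.737 − 154.0001 = 30.7369 billion.

R$30.74 billion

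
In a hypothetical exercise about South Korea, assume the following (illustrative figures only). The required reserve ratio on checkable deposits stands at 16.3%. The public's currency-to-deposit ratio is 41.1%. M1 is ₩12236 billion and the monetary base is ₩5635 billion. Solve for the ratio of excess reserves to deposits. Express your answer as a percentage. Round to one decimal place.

7.6%

Using m = M/MB = 12236/5635 ≈ 2.171429. Since m = (1 + c)/(c + rr + e), the denominator satisfies c + rr + e = (1 + c)/m = (1 + 0.411) / 2.171429 ≈ 0.649803.
With c = 0.411 and rr = 0.163, the ratio of excess reserves to deposits is 0.649803 − 0.411 − 0.163 = 0.075803.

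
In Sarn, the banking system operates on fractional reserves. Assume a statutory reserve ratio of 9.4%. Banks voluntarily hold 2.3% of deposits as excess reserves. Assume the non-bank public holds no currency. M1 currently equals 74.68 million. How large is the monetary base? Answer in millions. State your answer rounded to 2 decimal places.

The money multiplier is m = 1 / (rr + e) = 1 / (0.094 + 0.023) ≈ 8.54701.
MB = M / m = 74.68 / 8.54701 ≈ 8.7376 million.

8.74 million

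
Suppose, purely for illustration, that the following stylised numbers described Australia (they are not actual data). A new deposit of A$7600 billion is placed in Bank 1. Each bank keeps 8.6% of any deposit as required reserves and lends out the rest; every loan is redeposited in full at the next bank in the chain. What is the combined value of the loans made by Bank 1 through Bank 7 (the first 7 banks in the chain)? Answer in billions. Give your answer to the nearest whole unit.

A$37731 billion

Bank i lends (1 − rr)^i of the original deposit: Bank 1 lends 7600·0.9140 = 6946.4000, Bank 2 lends 7600·0.9140² = 6349.0096, and so on.
Summing a geometric series: total = 7600·[0.9140·(1 − 0.9140^7) / (1 − 0.9140)] ≈ 37730.8597 billion.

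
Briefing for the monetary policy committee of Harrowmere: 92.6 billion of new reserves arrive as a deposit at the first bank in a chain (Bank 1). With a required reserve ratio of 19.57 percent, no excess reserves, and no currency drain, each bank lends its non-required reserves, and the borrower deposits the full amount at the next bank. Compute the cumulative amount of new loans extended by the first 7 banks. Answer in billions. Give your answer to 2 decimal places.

Bank i lends (1 − rr)^i of the original deposit: Bank 1 lends 92.6·0.8043 ≈ 74.4782, Bank 2 lends 92.6·0.8043² ≈ 59.9028, and so on.
Summing a geometric series: total = 92.6·[0.8043·(1 − 0.8043^7) / (1 − 0.8043)] ≈ 297.7095 billion.

297.71 billion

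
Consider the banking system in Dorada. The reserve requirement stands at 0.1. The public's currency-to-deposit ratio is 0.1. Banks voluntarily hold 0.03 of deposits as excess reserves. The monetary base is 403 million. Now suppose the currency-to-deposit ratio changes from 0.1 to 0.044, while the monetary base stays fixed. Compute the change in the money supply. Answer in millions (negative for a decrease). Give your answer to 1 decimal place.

Initially m₁ = (1 + 0.1) / (0.1 + 0.03 + 0.1) ≈ 4.78261, so M₁ = 4.78261 × 403 ≈ 1927.3918 million.
After the change m₂ = (1 + 0.044) / (0.1 + 0.03 + 0.044) = 6, so M₂ = 6 × 403 = 2418 million.
ΔM = M₂ − M₁ = 2418 − 1927.3918 = 490.6082 million.

490.6 million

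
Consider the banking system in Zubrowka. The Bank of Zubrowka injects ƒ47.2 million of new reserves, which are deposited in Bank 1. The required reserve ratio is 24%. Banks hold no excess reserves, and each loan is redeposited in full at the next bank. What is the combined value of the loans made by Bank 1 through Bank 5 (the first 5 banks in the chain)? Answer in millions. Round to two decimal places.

ƒ111.57 million

Bank i lends (1 − rr)^i of the original deposit: Bank 1 lends 47.2·0.7600 = 35.8720, Bank 2 lends 47.2·0.7600² ≈ 27.2627, and so on.
Summing a geometric series: total = 47.2·[0.7600·(1 − 0.7600^5) / (1 − 0.7600)] ≈ 111.5690 million.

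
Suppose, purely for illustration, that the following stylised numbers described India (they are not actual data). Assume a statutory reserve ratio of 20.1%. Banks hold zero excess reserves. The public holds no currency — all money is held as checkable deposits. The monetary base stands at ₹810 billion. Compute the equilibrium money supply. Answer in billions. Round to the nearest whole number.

With no currency drain or excess reserves, the money multiplier is m = 1/rr = 1/0.201 ≈ 4.9751.
Money supply M = m × MB = 4.9751 × 810 = 4029.831 billion.

₹4030 billion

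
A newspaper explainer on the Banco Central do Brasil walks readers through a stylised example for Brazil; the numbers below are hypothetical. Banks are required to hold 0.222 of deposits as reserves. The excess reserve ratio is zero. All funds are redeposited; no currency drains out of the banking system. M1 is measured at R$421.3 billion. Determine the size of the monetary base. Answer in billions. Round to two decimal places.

With no currency drain and no excess reserves, the money multiplier is m = 1/rr = 1/0.222 ≈ 4.504505.
The monetary base is MB = M / m = 421.3 / 4.504505 ≈ 93.5286 billion.

R$93.53 billion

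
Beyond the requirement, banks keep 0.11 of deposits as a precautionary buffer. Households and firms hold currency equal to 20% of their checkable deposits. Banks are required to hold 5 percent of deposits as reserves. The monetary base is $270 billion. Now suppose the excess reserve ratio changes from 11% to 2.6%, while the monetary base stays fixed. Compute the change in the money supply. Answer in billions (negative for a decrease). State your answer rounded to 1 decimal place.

Initially m₁ = (1 + 0.2) / (0.05 + 0.11 + 0.2) ≈ 3.33333, so M₁ = 3.33333 × 270 = 899.9991 billion.
After the change m₂ = (1 + 0.2) / (0.05 + 0.026 + 0.2) ≈ 4.34783, so M₂ = 4.34783 × 270 = 1173.9141 billion.
ΔM = M₂ − M₁ = 1173.9141 − 899.9991 = 273.915 billion.

$273.9 billion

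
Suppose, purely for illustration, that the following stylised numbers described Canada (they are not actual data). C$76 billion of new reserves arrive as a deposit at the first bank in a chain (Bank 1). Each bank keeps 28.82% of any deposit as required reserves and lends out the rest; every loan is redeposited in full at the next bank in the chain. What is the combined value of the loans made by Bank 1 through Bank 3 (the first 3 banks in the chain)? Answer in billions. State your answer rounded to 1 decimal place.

Bank i lends (1 − rr)^i of the original deposit: Bank 1 lends 76·0.7118 = 54.0968, Bank 2 lends 76·0.7118² ≈ 38.5061, and so on.
Summing a geometric series: total = 76·[0.7118·(1 − 0.7118^3) / (1 − 0.7118)] ≈ 120.0115 billion.

C$120.0 billion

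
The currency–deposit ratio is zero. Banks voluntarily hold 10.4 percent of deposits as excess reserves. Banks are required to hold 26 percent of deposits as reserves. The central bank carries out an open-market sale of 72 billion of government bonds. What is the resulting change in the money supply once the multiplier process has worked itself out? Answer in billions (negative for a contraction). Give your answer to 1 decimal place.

-197.8 billion

The money multiplier is m = 1 / (rr + e) = 1 / (0.26 + 0.104) ≈ 2.7473.
The sale removes 72 billion of base, so ΔM = m × ΔMB = 2.7473 × (−72) = -197.8056 billion.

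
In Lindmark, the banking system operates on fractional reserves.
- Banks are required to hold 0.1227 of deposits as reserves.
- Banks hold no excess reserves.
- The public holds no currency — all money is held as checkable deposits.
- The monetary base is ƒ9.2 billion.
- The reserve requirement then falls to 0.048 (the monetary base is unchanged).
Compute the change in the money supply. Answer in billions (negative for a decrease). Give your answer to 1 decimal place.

Initially m₁ = 1 / (0.1227) ≈ 8.15, so M₁ = 8.15 × 9.2 = 74.98 billion.
After the change m₂ = 1 / (0.048) ≈ 20.8333, so M₂ = 20.8333 × 9.2 ≈ 191.6664 billion.
ΔM = M₂ − M₁ = 191.6664 − 74.98 = 116.6864 billion.

ƒ116.7 billion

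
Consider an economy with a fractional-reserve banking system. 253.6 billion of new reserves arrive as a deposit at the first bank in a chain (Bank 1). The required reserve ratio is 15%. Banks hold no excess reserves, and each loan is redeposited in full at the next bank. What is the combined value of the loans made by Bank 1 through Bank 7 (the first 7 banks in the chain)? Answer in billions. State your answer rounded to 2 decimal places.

Bank i lends (1 − rr)^i of the original deposit: Bank 1 lends 253.6·0.8500 = 215.5600, Bank 2 lends 253.6·0.8500² = 183.2260, and so on.
Summing a geometric series: total = 253.6·[0.8500·(1 − 0.8500^7) / (1 − 0.8500)] ≈ 976.3760 billion.

976.38 billion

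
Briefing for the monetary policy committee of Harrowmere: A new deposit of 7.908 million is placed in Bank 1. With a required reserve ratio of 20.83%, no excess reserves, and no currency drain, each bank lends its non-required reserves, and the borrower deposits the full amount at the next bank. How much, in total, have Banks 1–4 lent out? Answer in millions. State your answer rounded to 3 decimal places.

Bank i lends (1 − rr)^i of the original deposit: Bank 1 lends 7.908·0.7917 ≈ 6.2608, Bank 2 lends 7.908·0.7917² ≈ 4.9566, and so on.
Summing a geometric series: total = 7.908·[0.7917·(1 − 0.7917^4) / (1 − 0.7917)] ≈ 18.2484 million.

18.248 million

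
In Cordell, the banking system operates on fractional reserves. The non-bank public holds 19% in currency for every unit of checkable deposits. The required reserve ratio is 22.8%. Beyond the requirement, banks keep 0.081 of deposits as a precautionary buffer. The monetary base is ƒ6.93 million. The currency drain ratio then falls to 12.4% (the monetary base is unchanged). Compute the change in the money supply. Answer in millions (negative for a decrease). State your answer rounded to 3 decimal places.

Initially m₁ = (1 + 0.19) / (0.228 + 0.081 + 0.19) ≈ 2.38477, so M₁ = 2.38477 × 6.93 ≈ 16.5265 million.
After the change m₂ = (1 + 0.124) / (0.228 + 0.081 + 0.124) ≈ 2.59584, so M₂ = 2.59584 × 6.93 ≈ 17.9892 million.
ΔM = M₂ − M₁ = 17.9892 − 16.5265 = 1.4627 million.

ƒ1.463 million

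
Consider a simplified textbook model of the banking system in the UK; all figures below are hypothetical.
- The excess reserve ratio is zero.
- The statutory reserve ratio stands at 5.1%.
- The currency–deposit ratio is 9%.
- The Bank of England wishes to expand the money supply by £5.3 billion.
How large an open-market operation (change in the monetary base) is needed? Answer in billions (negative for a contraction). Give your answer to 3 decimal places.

The money multiplier is m = (1 + c) / (rr + c) = (1 + 0.09) / (0.051 + 0.09) ≈ 7.73050.
ΔMB = ΔM / m = (+5.3) / 7.73050 ≈ 0.6856 billion.

£0.686 billion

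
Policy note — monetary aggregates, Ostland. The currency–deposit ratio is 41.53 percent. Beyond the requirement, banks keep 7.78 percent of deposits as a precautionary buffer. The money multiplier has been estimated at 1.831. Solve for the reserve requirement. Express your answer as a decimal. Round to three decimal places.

Using m = 1.831. Since m = (1 + c)/(c + rr + e), the denominator satisfies c + rr + e = (1 + c)/m = (1 + 0.4153) / 1.831 ≈ 0.772966.
With c = 0.4153 and e = 0.0778, the reserve requirement is 0.772966 − 0.4153 − 0.0778 = 0.279866.

0.280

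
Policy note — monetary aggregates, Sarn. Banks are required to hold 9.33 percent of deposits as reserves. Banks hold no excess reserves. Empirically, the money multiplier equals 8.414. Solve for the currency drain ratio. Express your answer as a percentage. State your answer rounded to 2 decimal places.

Using m = 8.414. From m = (1 + c)/(c + rr + e), rearranging gives 1 + c = m·(c + rr + e), so c·(1 − m) = m·(rr + e) − 1.
Hence c = [m·(rr + e) − 1]/(1 − m) = [8.414 × (0.0933 + 0) − 1] / (1 − 8.414) ≈ 0.028996.

2.90%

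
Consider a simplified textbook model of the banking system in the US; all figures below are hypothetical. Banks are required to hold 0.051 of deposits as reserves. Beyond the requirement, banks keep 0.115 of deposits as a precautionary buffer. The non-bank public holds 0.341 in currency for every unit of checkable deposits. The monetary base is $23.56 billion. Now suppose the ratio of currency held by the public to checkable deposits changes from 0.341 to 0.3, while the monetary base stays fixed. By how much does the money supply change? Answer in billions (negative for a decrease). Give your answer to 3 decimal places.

Initially m₁ = (1 + 0.341) / (0.051 + 0.115 + 0.341) ≈ 2.644970, so M₁ = 2.644970 × 23.56 ≈ 62.3155 billion.
After the change m₂ = (1 + 0.3) / (0.051 + 0.115 + 0.3) ≈ 2.789700, so M₂ = 2.789700 × 23.56 ≈ 65.7253 billion.
ΔM = M₂ − M₁ = 65.7253 − 62.3155 = 3.4098 billion.

$3.410 billion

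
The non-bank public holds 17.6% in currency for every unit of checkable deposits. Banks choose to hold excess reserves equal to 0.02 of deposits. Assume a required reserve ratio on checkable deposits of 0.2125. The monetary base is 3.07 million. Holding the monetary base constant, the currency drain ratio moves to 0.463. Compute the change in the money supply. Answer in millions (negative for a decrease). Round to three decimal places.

-2.380 million

Initially m₁ = (1 + 0.176) / (0.2125 + 0.02 + 0.176) ≈ 2.87882, so M₁ = 2.87882 × 3.07 ≈ 8.838 million.
After the change m₂ = (1 + 0.463) / (0.2125 + 0.02 + 0.463) ≈ 2.10352, so M₂ = 2.10352 × 3.07 ≈ 6.4578 million.
ΔM = M₂ − M₁ = 6.4578 − 8.838 = -2.3802 million.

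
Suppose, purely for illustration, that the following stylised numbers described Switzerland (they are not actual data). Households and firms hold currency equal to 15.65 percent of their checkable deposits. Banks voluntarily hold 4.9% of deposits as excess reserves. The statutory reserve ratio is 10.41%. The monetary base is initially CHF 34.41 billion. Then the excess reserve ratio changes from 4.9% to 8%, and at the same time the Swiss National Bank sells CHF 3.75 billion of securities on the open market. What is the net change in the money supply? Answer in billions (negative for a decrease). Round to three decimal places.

Before: m₁ = (1 + 0.1565) / (0.1041 + 0.049 + 0.1565) ≈ 3.735465, MB₁ = 34.41, so M₁ = 3.735465 × 34.41 ≈ 128.5374 billion.
After: m₂ = (1 + 0.1565) / (0.1041 + 0.08 + 0.1565) ≈ 3.395479, MB₂ = 34.41 − 3.75 = 30.66, so M₂ = 3.395479 × 30.66 ≈ 104.1054 billion.
ΔM = M₂ − M₁ = 104.1054 − 128.5374 = -24.432 billion.

-24.432 billion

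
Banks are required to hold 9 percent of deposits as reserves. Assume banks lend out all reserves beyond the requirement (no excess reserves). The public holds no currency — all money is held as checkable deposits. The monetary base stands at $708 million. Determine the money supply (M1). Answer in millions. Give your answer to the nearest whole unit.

With no currency drain or excess reserves, the money multiplier is m = 1/rr = 1/0.09 ≈ 11.1111.
Money supply M = m × MB = 11.1111 × 708 = 7866.6588 million.

$7867 million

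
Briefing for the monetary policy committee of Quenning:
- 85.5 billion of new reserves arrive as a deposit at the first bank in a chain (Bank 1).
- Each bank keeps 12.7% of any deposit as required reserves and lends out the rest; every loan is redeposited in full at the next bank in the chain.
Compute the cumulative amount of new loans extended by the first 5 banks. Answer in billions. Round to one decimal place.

Bank i lends (1 − rr)^i of the original deposit: Bank 1 lends 85.5·0.8730 = 74.6415, Bank 2 lends 85.5·0.8730² ≈ 65.1620, and so on.
Summing a geometric series: total = 85.5·[0.8730·(1 − 0.8730^5) / (1 − 0.8730)] ≈ 289.7067 billion.

289.7 billion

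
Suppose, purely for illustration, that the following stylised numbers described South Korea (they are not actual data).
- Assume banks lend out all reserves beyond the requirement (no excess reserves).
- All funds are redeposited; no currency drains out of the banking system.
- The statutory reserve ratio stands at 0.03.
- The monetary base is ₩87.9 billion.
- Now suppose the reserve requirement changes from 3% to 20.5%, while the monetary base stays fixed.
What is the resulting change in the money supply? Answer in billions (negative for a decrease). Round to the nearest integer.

-2501 billion

Initially m₁ = 1 / (0.03) ≈ 33.3333, so M₁ = 33.3333 × 87.9 ≈ 2929.9971 billion.
After the change m₂ = 1 / (0.205) ≈ 4.8780, so M₂ = 4.8780 × 87.9 = 428.7762 billion.
ΔM = M₂ − M₁ = 428.7762 − 2929.9971 = -2501.2209 billion.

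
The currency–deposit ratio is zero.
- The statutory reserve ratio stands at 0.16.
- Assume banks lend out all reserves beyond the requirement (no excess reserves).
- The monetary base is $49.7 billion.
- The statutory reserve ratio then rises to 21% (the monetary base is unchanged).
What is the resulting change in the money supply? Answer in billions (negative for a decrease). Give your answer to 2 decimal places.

Initially m₁ = 1 / (0.16) = 6.25, so M₁ = 6.25 × 49.7 = 310.625 billion.
After the change m₂ = 1 / (0.21) ≈ 4.76190, so M₂ = 4.76190 × 49.7 ≈ 236.6664 billion.
ΔM = M₂ − M₁ = 236.6664 − 310.625 = -73.9586 billion.

-73.96 billion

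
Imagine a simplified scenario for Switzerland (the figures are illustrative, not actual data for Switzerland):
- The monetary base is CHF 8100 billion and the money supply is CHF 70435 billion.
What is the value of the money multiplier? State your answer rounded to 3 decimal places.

The money multiplier is m = M / MB = 70435 / 8100 ≈ 8.69568.

8.696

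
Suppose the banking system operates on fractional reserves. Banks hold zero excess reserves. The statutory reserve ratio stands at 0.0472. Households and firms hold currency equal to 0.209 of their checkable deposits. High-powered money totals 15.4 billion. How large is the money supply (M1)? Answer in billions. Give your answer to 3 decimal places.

The money multiplier is m = (1 + c) / (rr + c) = (1 + 0.209) / (0.0472 + 0.209) ≈ 4.718970.
So M = m × MB = 4.718970 × 15.4 ≈ 72.6721 billion.

72.672 billion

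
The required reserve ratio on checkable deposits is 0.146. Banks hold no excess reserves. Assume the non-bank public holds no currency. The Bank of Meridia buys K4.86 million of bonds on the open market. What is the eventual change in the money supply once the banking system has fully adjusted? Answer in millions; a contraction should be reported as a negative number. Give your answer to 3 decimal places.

K33.288 million

The simple money multiplier is m = 1/rr = 1/0.146 ≈ 6.84932.
An open-market purchase increases the monetary base by 4.86 million, so ΔM = m × ΔMB = 6.84932 × 4.86 ≈ 33.2877 million.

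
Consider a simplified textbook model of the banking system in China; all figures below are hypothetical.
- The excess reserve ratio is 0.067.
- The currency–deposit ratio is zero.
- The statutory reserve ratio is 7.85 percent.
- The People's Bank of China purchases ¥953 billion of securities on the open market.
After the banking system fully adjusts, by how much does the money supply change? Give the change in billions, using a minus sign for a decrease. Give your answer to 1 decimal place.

¥6549.8 billion

The money multiplier is m = 1 / (rr + e) = 1 / (0.0785 + 0.067) ≈ 6.87285.
The purchase adds 953 billion of base, so ΔM = m × ΔMB = 6.87285 × (+953) ≈ 6549.826 billion.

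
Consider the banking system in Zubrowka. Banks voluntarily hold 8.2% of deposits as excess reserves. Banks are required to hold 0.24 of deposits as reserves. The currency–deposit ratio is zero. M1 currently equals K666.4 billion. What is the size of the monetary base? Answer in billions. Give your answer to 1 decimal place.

The money multiplier is m = 1 / (rr + e) = 1 / (0.24 + 0.082) ≈ 3.10559.
MB = M / m = 666.4 / 3.10559 ≈ 214.5808 billion.

K214.6 billion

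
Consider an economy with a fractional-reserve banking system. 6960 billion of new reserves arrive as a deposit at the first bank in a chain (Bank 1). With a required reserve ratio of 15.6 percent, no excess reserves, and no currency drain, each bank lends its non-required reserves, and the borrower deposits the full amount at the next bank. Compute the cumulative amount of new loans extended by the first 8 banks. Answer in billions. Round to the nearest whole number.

Bank i lends (1 − rr)^i of the original deposit: Bank 1 lends 6960·0.8440 = 5874.2400, Bank 2 lends 6960·0.8440² ≈ 4957.8586, and so on.
Summing a geometric series: total = 6960·[0.8440·(1 − 0.8440^8) / (1 − 0.8440)] ≈ 27959.9639 billion.

27960 billion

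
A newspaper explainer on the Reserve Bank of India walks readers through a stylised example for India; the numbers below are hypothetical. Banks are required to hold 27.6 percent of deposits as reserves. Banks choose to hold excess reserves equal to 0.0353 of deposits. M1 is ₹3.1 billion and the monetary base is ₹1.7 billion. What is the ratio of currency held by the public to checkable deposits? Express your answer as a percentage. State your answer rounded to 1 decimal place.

52.5%

Using m = M/MB = 3.1/1.7 ≈ 1.823529. From m = (1 + c)/(c + rr + e), rearranging gives 1 + c = m·(c + rr + e), so c·(1 − m) = m·(rr + e) − 1.
Hence c = [m·(rr + e) − 1]/(1 − m) = [1.823529 × (0.276 + 0.0353) − 1] / (1 − 1.823529) ≈ 0.524979.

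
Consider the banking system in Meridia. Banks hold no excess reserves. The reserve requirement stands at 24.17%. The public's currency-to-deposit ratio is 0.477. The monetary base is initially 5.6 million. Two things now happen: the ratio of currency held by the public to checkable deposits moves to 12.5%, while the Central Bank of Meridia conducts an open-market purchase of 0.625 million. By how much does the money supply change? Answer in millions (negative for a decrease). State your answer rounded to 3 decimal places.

7.589 million

Before: m₁ = (1 + 0.477) / (0.2417 + 0.477) ≈ 2.05510, MB₁ = 5.6, so M₁ = 2.05510 × 5.6 ≈ 11.5086 million.
After: m₂ = (1 + 0.125) / (0.2417 + 0.125) ≈ 3.06790, MB₂ = 5.6 + 0.625 = 6.225, so M₂ = 3.06790 × 6.225 ≈ 19.0977 million.
ΔM = M₂ − M₁ = 19.0977 − 11.5086 = 7.5891 million.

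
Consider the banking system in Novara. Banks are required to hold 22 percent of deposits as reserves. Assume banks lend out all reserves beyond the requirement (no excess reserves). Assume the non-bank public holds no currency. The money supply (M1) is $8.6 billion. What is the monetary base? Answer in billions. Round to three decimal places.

With no currency drain and no excess reserves, the money multiplier is m = 1/rr = 1/0.22 ≈ 4.54545.
The monetary base is MB = M / m = 8.6 / 4.54545 ≈ 1.892 billion.

$1.892 billion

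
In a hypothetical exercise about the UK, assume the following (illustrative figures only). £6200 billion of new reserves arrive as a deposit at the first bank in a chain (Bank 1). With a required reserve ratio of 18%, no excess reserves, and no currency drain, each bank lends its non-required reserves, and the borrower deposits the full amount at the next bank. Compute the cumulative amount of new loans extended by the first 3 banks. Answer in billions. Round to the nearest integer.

Bank i lends (1 − rr)^i of the original deposit: Bank 1 lends 6200·0.8200 = 5084.0000, Bank 2 lends 6200·0.8200² = 4168.8800, and so on.
Summing a geometric series: total = 6200·[0.8200·(1 − 0.8200^3) / (1 − 0.8200)] = 12671.3616 billion.

£12671 billion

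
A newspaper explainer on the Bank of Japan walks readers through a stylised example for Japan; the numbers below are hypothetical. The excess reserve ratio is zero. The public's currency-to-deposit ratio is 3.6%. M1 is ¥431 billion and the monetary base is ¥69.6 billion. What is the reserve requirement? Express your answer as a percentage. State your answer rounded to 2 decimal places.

Using m = M/MB = 431/69.6 ≈ 6.192529. Since m = (1 + c)/(c + rr + e), the denominator satisfies c + rr + e = (1 + c)/m = (1 + 0.036) / 6.192529 ≈ 0.167298.
With c = 0.036 and e = 0, the reserve requirement is 0.167298 − 0.036 − 0 = 0.131298.

13.13%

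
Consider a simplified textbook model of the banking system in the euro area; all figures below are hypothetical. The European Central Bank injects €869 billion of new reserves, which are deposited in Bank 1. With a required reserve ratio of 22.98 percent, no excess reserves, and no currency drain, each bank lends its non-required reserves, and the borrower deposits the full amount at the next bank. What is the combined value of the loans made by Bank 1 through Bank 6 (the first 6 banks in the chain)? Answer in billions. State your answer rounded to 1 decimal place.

Bank i lends (1 − rr)^i of the original deposit: Bank 1 lends 869·0.7702 = 669.3038, Bank 2 lends 869·0.7702² ≈ 515.4978, and so on.
Summing a geometric series: total = 869·[0.7702·(1 − 0.7702^6) / (1 − 0.7702)] ≈ 2304.5621 billion.

€2304.6 billion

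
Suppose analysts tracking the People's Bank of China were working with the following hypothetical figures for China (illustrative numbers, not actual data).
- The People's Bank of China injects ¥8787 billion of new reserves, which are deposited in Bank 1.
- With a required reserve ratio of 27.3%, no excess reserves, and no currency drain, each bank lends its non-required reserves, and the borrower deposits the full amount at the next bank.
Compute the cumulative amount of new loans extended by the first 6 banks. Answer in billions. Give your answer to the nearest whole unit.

Bank i lends (1 − rr)^i of the original deposit: Bank 1 lends 8787·0.7270 = 6388.1490, Bank 2 lends 8787·0.7270² ≈ 4644.1843, and so on.
Summing a geometric series: total = 8787·[0.7270·(1 − 0.7270^6) / (1 − 0.7270)] ≈ 19945.0454 billion.

¥19945 billion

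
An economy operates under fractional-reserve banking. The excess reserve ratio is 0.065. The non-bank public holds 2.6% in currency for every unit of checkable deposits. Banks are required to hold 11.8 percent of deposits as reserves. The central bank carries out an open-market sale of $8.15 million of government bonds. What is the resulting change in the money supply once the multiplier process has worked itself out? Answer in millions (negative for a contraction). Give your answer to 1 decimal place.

The money multiplier is m = (1 + c) / (rr + e + c) = (1 + 0.026) / (0.118 + 0.065 + 0.026) ≈ 4.9091.
The sale removes 8.15 million of base, so ΔM = m × ΔMB = 4.9091 × (−8.15) ≈ -40.0092 million.

-40.0 million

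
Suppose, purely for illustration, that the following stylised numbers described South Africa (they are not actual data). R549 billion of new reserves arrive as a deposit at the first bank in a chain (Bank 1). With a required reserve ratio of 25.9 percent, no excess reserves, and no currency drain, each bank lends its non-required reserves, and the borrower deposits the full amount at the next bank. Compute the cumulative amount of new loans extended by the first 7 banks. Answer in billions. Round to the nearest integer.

Bank i lends (1 − rr)^i of the original deposit: Bank 1 lends 549·0.7410 = 406.8090, Bank 2 lends 549·0.7410² ≈ 301.4455, and so on.
Summing a geometric series: total = 549·[0.7410·(1 − 0.7410^7) / (1 − 0.7410)] ≈ 1378.0193 billion.

R1378 billion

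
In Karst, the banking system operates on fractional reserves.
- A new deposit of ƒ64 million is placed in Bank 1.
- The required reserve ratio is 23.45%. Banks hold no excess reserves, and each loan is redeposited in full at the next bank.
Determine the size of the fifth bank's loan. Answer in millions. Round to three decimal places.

ƒ16.823 million

Each bank lends a fraction (1 − rr) = 0.7655 of the deposit it receives, so Bank 5 receives 64·0.7655^4 and lends 64·0.7655^5 ≈ 16.8231 million.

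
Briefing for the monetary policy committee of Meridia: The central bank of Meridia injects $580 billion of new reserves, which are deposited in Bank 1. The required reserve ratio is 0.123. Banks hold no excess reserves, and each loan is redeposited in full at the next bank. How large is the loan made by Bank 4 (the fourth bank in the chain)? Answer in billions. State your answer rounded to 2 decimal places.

Each bank lends a fraction (1 − rr) = 0.8770 of the deposit it receives, so Bank 4 receives 580·0.8770^3 and lends 580·0.8770^4 ≈ 343.1045 billion.

$343.10 billion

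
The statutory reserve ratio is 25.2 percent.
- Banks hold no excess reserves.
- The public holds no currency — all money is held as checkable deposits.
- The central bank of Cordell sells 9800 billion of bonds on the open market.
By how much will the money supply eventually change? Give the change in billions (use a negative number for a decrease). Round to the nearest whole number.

The simple money multiplier is m = 1/rr = 1/0.252 ≈ 3.96825.
An open-market sale reduces the monetary base by 9800 billion, so ΔM = m × ΔMB = 3.96825 × (−9800) = -38888.85 billion.

-38889 billion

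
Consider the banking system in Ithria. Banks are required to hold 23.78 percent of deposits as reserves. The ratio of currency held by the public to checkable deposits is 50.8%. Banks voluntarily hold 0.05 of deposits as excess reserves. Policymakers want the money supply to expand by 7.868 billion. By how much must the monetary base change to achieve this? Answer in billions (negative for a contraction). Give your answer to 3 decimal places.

4.152 billion

The money multiplier is m = (1 + c) / (rr + e + c) = (1 + 0.508) / (0.2378 + 0.05 + 0.508) ≈ 1.89495.
ΔMB = ΔM / m = (+7.868) / 1.89495 ≈ 4.1521 billion.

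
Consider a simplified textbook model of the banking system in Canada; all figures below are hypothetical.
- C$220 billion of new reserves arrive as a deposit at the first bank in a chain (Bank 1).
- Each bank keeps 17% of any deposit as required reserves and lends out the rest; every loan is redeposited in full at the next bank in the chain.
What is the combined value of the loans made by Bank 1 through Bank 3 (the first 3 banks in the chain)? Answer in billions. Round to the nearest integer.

Bank i lends (1 − rr)^i of the original deposit: Bank 1 lends 220·0.8300 = 182.6000, Bank 2 lends 220·0.8300² = 151.5580, and so on.
Summing a geometric series: total = 220·[0.8300·(1 − 0.8300^3) / (1 − 0.8300)] ≈ 459.9511 billion.

C$460 billion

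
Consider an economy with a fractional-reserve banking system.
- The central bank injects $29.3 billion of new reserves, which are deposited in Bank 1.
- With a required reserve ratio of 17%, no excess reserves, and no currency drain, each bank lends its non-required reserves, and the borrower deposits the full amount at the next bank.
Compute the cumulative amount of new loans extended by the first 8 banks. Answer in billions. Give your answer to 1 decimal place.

$110.8 billion

Bank i lends (1 − rr)^i of the original deposit: Bank 1 lends 29.3·0.8300 = 24.3190, Bank 2 lends 29.3·0.8300² ≈ 20.1848, and so on.
Summing a geometric series: total = 29.3·[0.8300·(1 − 0.8300^8) / (1 − 0.8300)] ≈ 110.8332 billion.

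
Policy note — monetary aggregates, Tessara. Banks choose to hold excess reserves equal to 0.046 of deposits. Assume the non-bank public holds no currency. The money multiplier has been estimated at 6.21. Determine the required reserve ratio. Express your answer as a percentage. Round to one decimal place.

Using m = 6.21. Since m = (1 + c)/(c + rr + e), the denominator satisfies c + rr + e = (1 + c)/m = (1 + 0) / 6.21 ≈ 0.161031.
With c = 0 and e = 0.046, the required reserve ratio is 0.161031 − 0 − 0.046 = 0.115031.

11.5%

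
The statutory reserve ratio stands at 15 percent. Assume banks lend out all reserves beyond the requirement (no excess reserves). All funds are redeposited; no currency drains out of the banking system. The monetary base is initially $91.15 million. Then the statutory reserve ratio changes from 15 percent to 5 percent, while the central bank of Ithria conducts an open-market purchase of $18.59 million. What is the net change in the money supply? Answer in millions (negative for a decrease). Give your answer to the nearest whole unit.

Before: m₁ = 1 / (0.15) ≈ 6.6667, MB₁ = 91.15, so M₁ = 6.6667 × 91.15 ≈ 607.6697 million.
After: m₂ = 1 / (0.05) = 20, MB₂ = 91.15 + 18.59 = 109.74, so M₂ = 20 × 109.74 = 2194.8 million.
ΔM = M₂ − M₁ = 2194.8 − 607.6697 = 1587.1303 million.

$1587 million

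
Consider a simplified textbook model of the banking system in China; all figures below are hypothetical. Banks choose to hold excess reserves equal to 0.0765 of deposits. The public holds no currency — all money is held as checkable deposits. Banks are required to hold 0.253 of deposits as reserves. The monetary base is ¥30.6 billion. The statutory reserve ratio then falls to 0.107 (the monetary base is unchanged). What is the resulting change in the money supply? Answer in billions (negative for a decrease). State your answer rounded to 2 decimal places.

¥73.89 billion

Initially m₁ = 1 / (0.253 + 0.0765) ≈ 3.03490, so M₁ = 3.03490 × 30.6 ≈ 92.8679 billion.
After the change m₂ = 1 / (0.107 + 0.0765) ≈ 5.44959, so M₂ = 5.44959 × 30.6 ≈ 166.7575 billion.
ΔM = M₂ − M₁ = 166.7575 − 92.8679 = 73.8896 billion.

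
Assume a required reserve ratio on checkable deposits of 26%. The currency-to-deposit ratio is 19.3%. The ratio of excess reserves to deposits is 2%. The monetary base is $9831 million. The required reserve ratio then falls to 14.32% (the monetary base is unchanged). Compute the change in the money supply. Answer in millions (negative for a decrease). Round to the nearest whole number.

Initially m₁ = (1 + 0.193) / (0.26 + 0.02 + 0.193) ≈ 2.52220, so M₁ = 2.52220 × 9831 = 24795.7482 million.
After the change m₂ = (1 + 0.193) / (0.1432 + 0.02 + 0.193) ≈ 3.34924, so M₂ = 3.34924 × 9831 ≈ 32926.3784 million.
ΔM = M₂ − M₁ = 32926.3784 − 24795.7482 = 8130.6302 million.

$8131 million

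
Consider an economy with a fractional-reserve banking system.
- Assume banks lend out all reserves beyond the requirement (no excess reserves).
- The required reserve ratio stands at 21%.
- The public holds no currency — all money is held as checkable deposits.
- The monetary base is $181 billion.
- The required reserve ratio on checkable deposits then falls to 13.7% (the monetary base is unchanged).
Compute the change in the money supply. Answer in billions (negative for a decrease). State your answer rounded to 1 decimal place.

Initially m₁ = 1 / (0.21) ≈ 4.76190, so M₁ = 4.76190 × 181 = 861.9039 billion.
After the change m₂ = 1 / (0.137) ≈ 7.29927, so M₂ = 7.29927 × 181 ≈ 1321.1679 billion.
ΔM = M₂ − M₁ = 1321.1679 − 861.9039 = 459.264 billion.

$459.3 billion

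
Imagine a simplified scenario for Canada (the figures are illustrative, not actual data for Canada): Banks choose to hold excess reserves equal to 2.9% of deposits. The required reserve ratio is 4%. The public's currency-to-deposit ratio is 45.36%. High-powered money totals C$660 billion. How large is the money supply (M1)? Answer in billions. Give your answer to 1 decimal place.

The money multiplier is m = (1 + c) / (rr + e + c) = (1 + 0.4536) / (0.04 + 0.029 + 0.4536) ≈ 2.78148.
So M = m × MB = 2.78148 × 660 = 1835.7768 billion.

C$1835.8 billion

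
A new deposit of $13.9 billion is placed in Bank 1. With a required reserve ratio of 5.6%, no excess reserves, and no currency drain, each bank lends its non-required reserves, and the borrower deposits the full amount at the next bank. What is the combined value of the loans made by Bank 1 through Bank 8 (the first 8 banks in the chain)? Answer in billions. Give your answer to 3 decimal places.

Bank i lends (1 − rr)^i of the original deposit: Bank 1 lends 13.9·0.9440 = 13.1216, Bank 2 lends 13.9·0.9440² ≈ 12.3868, and so on.
Summing a geometric series: total = 13.9·[0.9440·(1 − 0.9440^8) / (1 − 0.9440)] ≈ 86.5482 billion.

$86.548 billion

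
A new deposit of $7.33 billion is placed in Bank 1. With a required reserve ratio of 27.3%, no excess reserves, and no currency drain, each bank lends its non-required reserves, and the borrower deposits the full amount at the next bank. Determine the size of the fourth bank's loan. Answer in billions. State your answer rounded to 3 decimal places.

$2.048 billion

Each bank lends a fraction (1 − rr) = 0.7270 of the deposit it receives, so Bank 4 receives 7.33·0.7270^3 and lends 7.33·0.7270^4 ≈ 2.0476 billion.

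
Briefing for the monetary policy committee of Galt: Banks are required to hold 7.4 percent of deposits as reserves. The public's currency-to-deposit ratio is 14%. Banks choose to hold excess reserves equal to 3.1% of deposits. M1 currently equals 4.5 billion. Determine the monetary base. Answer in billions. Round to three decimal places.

0.967 billion

The money multiplier is m = (1 + c) / (rr + e + c) = (1 + 0.14) / (0.074 + 0.031 + 0.14) ≈ 4.65306.
MB = M / m = 4.5 / 4.65306 ≈ 0.9671 billion.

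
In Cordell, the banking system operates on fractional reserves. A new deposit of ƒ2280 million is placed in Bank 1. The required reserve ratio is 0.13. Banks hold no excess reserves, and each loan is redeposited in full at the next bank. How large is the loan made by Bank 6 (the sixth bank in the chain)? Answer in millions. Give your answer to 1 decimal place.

ƒ988.7 million

Each bank lends a fraction (1 − rr) = 0.8700 of the deposit it receives, so Bank 6 receives 2280·0.8700^5 and lends 2280·0.8700^6 ≈ 988.6677 million.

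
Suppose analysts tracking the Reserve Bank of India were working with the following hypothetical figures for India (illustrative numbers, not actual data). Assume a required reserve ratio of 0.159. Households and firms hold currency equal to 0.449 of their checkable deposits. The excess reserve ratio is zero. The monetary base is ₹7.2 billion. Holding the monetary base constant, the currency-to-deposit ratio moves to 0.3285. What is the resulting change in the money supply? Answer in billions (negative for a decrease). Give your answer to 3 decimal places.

₹2.462 billion

Initially m₁ = (1 + 0.449) / (0.159 + 0.449) ≈ 2.38322, so M₁ = 2.38322 × 7.2 ≈ 17.1592 billion.
After the change m₂ = (1 + 0.3285) / (0.159 + 0.3285) ≈ 2.72513, so M₂ = 2.72513 × 7.2 ≈ 19.6209 billion.
ΔM = M₂ − M₁ = 19.6209 − 17.1592 = 2.4617 billion.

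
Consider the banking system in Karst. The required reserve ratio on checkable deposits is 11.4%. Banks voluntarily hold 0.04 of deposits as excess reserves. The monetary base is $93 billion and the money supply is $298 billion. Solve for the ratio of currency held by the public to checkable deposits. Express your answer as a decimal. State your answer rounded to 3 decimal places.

0.230

Using m = M/MB = 298/93 ≈ 3.204301. From m = (1 + c)/(c + rr + e), rearranging gives 1 + c = m·(c + rr + e), so c·(1 − m) = m·(rr + e) − 1.
Hence c = [m·(rr + e) − 1]/(1 − m) = [3.204301 × (0.114 + 0.04) − 1] / (1 − 3.204301) ≈ 0.229795.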